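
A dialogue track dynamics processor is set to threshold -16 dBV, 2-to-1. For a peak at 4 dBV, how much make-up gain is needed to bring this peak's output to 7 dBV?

The peak compresses to -16 + 20/2 = -6 dBV.
To reach 7 dBV requires 7 − (-6) = 13 dB of make-up.

13 dB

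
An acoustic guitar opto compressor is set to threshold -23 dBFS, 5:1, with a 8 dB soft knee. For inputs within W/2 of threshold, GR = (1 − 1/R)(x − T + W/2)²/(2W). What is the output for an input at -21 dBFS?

-22.8 dBFS

x − T + W/2 = -21 − (-23) + 4 = 6.
GR = (1 − 1/5) × 6² / 16 = 0.8 × 36 / 16 = 1.8 dB.
Output = -21 − 1.8 = -22.8 dBFS.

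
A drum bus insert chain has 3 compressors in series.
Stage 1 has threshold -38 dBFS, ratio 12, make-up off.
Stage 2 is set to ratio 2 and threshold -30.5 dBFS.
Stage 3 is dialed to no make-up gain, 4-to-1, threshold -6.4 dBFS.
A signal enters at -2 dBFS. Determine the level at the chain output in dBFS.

Stage 1: -2 dBFS is 36 dB over -38 dBFS; at 12:1 that becomes 3 dB over, giving -35 dBFS.
Stage 2: -35 dBFS is at or below the -30.5 dBFS threshold — no compression; output -35 dBFS.
Stage 3: -35 dBFS ≤ -6.4 dBFS, so stage 3 doesn't engage; output -35 dBFS.

-35 dBFS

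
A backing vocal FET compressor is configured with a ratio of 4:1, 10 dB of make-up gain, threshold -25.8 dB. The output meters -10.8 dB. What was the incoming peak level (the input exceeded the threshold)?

-5.8 dB

Stripping the +10 dB make-up gives -20.8 dB at the gain stage.
The compressed level sits -20.8 − (-25.8) = 5 dB over threshold.
Before 4:1 compression the overshoot was 5 × 4 = 20 dB, so input = -25.8 + 20 = -5.8 dB.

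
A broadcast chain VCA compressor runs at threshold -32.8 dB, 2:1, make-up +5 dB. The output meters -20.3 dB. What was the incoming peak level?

-17.8 dB

Remove make-up: -20.3 − 5 = -25.3 dB.
That's 7.5 dB above the -32.8 dB threshold.
Input overshoot = R × output overshoot = 15 dB → input = -32.8 + 15 = -17.8 dB.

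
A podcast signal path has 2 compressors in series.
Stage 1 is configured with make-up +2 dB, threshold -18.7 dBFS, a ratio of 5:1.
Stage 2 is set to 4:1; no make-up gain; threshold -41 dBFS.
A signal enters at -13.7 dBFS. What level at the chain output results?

Stage 1: -13.7 dBFS is 5 dB over -18.7 dBFS; at 5:1 that becomes 1 dB over, giving -17.7 dBFS; +2 dB make-up → -15.7 dBFS.
Stage 2: -15.7 dBFS is 25.3 dB over -41 dBFS; at 4:1 that becomes 6.325 dB over, giving -34.675 dBFS.

-34.675 dBFS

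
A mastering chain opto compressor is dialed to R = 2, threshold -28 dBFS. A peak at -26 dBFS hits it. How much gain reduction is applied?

1 dB

-26 dBFS exceeds the threshold by 2 dB.
At 2:1, output sits 2/2 = 1 dB above threshold.
GR = overshoot in − overshoot out = 2 − 1 = 1 dB.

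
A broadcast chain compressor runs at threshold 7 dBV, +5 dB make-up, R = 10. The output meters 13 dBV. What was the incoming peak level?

Stripping the +5 dB make-up gives 8 dBV at the gain stage.
Post-compression overshoot = 8 − 7 = 1 dB.
Input overshoot = R × output overshoot = 10 dB → input = 7 + 10 = 17 dBV.

17 dBV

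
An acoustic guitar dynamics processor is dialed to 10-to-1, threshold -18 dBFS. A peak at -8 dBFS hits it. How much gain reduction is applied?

-8 dBFS exceeds the threshold by 10 dB.
A 10:1 ratio leaves 1 dB of that excess.
So the signal is attenuated by 10 − 1 = 9 dB.

9 dB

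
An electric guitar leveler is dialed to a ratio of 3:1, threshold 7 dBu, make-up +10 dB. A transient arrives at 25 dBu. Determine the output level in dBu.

23 dBu

The input is 18 dB above the 7 dBu threshold.
At 3:1 the overshoot is divided by 3, leaving 6 dB above threshold.
So the level is 7 + 6 = 13 dBu; make-up adds 10 dB, giving 23 dBu.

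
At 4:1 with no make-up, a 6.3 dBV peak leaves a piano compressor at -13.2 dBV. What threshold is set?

-19.7 dBV

Let T be the threshold. Output overshoot = (input overshoot)/R, so -13.2 − T = (6.3 − T)/4.
4·(-13.2 − T) = 6.3 − T → 3·T = -52.8 − 6.3 = -59.1.
T = -59.1/3 = -19.7 dBV.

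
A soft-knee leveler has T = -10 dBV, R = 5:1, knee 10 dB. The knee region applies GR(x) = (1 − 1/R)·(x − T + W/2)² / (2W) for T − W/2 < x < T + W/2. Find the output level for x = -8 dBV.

x − T + W/2 = -8 − (-10) + 5 = 7.
GR = (1 − 1/5) × 7² / 20 = 0.8 × 49 / 20 = 1.96 dB.
Output = -8 − 1.96 = -9.96 dBV.

-9.96 dBV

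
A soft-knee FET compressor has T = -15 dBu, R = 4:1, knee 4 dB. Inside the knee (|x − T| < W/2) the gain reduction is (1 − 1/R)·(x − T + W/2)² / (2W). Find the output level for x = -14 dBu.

x − T + W/2 = -14 − (-15) + 2 = 3.
GR = (1 − 1/4) × 3² / 8 = 0.75 × 9 / 8 = 0.84375 dB.
Output = -14 − 0.84375 = -14.84375 dBu.

-14.84375 dBu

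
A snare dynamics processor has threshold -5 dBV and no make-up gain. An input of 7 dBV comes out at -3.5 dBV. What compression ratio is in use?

Input overshoot = 7 − (-5) = 12 dB; output overshoot = -3.5 − (-5) = 1.5 dB.
Ratio = 12 / 1.5 = 8.

8:1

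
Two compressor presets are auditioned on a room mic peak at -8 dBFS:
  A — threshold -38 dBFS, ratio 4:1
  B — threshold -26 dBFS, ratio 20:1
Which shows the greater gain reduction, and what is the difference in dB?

A, by 5.4 dB

A: GR = 30 − 30/4 = 22.5 dB.
B: GR = 18 − 18/20 = 17.1 dB.
A reduces 5.4 dB more.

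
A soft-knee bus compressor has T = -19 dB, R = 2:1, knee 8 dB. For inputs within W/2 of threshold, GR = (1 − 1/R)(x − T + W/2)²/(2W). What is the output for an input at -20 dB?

x − T + W/2 = -20 − (-19) + 4 = 3.
GR = (1 − 1/2) × 3² / 16 = 0.5 × 9 / 16 = 0.28125 dB.
Output = -20 − 0.28125 = -20.28125 dB.

-20.28125 dB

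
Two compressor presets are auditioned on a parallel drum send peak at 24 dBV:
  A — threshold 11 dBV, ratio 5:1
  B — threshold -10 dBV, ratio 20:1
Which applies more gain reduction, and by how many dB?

B, by 21.9 dB

A: overshoot 13 dB → output overshoot 2.6 dB → GR 10.4 dB.
B: overshoot 34 dB → output overshoot 1.7 dB → GR 32.3 dB.
B reduces 21.9 dB more.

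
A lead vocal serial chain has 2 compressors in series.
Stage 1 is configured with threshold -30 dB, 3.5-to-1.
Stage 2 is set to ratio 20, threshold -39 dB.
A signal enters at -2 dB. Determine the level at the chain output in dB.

Stage 1: overshoot 28 dB → 28/3.5 = 8 dB → -22 dB.
Stage 2: overshoot 17 dB → 17/20 = 0.85 dB → -38.15 dB.

-38.15 dB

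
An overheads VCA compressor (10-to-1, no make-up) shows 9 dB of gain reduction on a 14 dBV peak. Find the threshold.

4 dBV

Let T be the threshold. Output overshoot = (input overshoot)/R, so 5 − T = (14 − T)/10.
10·(5 − T) = 14 − T → 9·T = 50 − 14 = 36.
T = 36/9 = 4 dBV.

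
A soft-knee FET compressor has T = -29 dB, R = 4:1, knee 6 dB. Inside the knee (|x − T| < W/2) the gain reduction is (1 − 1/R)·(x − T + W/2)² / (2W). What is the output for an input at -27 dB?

x − T + W/2 = -27 − (-29) + 3 = 5.
GR = (1 − 1/4) × 5² / 12 = 0.75 × 25 / 12 = 1.5625 dB.
Output = -27 − 1.5625 = -28.5625 dB.

-28.5625 dB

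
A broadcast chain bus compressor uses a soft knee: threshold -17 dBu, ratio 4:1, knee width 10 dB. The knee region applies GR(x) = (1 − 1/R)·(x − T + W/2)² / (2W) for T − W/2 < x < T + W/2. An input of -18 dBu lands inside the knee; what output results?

x − T + W/2 = -18 − (-17) + 5 = 4.
GR = (1 − 1/4) × 4² / 20 = 0.75 × 16 / 20 = 0.6 dB.
Output = -18 − 0.6 = -18.6 dBu.

-18.6 dBu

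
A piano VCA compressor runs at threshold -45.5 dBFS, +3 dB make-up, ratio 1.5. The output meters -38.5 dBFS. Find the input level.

Before make-up, the level was -38.5 − 3 = -41.5 dBFS.
That's 4 dB above the -45.5 dBFS threshold.
Undo the ratio: input overshoot = 4 × 1.5 = 6 dB, giving input = -39.5 dBFS.

-39.5 dBFS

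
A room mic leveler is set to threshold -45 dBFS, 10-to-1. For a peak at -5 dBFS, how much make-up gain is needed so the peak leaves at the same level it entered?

The peak compresses to -45 + 40/10 = -41 dBFS.
To reach -5 dBFS requires -5 − (-41) = 36 dB of make-up.

36 dB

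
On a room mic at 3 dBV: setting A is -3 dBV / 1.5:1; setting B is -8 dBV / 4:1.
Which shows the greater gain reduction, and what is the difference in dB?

A: GR = 6 − 6/1.5 = 2 dB.
B: GR = 11 − 11/4 = 8.25 dB.
B applies 6.25 dB more gain reduction.

B, by 6.25 dB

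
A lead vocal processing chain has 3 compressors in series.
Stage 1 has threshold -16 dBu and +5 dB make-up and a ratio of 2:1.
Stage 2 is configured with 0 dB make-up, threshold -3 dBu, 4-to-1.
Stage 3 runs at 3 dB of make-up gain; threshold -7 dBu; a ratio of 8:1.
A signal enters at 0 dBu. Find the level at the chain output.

Stage 1: overshoot 16 dB → 16/2 = 8 dB → -8 dBu; +5 dB make-up → -3 dBu.
Stage 2: -3 dBu is at or below the -3 dBu threshold — no compression; output -3 dBu.
Stage 3: -3 dBu is 4 dB over -7 dBu; at 8:1 that becomes 0.5 dB over, giving -6.5 dBu; +3 dB make-up → -3.5 dBu.

-3.5 dBu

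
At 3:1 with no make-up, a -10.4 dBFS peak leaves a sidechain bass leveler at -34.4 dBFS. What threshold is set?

-46.4 dBFS

Let T be the threshold. Output overshoot = (input overshoot)/R, so -34.4 − T = (-10.4 − T)/3.
3·(-34.4 − T) = -10.4 − T → 2·T = -103.2 − (-10.4) = -92.8.
T = -92.8/2 = -46.4 dBFS.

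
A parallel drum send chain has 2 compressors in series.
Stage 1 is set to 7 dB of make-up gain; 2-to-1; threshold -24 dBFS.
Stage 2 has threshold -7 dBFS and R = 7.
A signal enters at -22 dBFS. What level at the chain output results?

-16 dBFS

Stage 1: overshoot 2 dB → 2/2 = 1 dB → -23 dBFS; +7 dB make-up → -16 dBFS.
Stage 2: -16 dBFS is at or below the -7 dBFS threshold — no compression; output -16 dBFS.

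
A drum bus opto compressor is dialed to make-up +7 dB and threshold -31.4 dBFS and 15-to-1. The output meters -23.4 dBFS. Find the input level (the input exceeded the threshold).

-16.4 dBFS

Before make-up, the level was -23.4 − 7 = -30.4 dBFS.
That's 1 dB above the -31.4 dBFS threshold.
Input overshoot = R × output overshoot = 15 dB → input = -31.4 + 15 = -16.4 dBFS.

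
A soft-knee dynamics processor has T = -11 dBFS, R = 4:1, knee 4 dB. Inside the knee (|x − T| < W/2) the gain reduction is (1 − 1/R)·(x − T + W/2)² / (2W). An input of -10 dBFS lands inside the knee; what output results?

-10.84375 dBFS

x − T + W/2 = -10 − (-11) + 2 = 3.
GR = (1 − 1/4) × 3² / 8 = 0.75 × 9 / 8 = 0.84375 dB.
Output = -10 − 0.84375 = -10.84375 dBFS.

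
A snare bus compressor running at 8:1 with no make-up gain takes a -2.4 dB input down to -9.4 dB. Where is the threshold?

Gain reduction = -2.4 − (-9.4) = 7 dB; output overshoot = GR / (R − 1) = 7 / 7 = 1 dB.
Threshold = output − output overshoot = -9.4 − 1 = -10.4 dB.

-10.4 dB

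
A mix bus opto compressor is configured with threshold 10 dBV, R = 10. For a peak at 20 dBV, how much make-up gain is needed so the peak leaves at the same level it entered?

Without make-up, output = threshold + overshoot/10 = 10 + 1 = 11 dBV.
Gap to target: 9 dB.

9 dB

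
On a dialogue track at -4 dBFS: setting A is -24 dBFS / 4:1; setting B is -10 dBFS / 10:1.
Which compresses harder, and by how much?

A: overshoot 20 dB → output overshoot 5 dB → GR 15 dB.
B: overshoot 6 dB → output overshoot 0.6 dB → GR 5.4 dB.
Difference: 9.6 dB in favour of A.

A, by 9.6 dB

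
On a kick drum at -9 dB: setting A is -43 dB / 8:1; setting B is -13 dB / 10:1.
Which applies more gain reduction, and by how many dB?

A: GR = 34 − 34/8 = 29.75 dB.
B: GR = 4 − 4/10 = 3.6 dB.
A reduces 26.15 dB more.

A, by 26.15 dB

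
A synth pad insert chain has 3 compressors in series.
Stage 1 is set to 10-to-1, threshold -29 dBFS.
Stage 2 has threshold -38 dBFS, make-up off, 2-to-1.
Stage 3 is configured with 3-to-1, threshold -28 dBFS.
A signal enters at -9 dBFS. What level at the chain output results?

Stage 1: overshoot 20 dB → 20/10 = 2 dB → -27 dBFS.
Stage 2: -27 dBFS is 11 dB over -38 dBFS; at 2:1 that becomes 5.5 dB over, giving -32.5 dBFS.
Stage 3: -32.5 dBFS is at or below the -28 dBFS threshold — no compression; output -32.5 dBFS.

-32.5 dBFS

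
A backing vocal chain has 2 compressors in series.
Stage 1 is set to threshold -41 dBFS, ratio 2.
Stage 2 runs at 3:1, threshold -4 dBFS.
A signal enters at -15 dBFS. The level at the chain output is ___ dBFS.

Stage 1: 26 dB above -41 dBFS, reduced 2:1 to 13 dB above → -28 dBFS.
Stage 2: -28 dBFS ≤ -4 dBFS, so stage 2 doesn't engage; output -28 dBFS.

-28 dBFS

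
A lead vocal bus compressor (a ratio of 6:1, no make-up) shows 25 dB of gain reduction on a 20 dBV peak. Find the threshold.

Let T be the threshold. Output overshoot = (input overshoot)/R, so -5 − T = (20 − T)/6.
6·(-5 − T) = 20 − T → 5·T = -30 − 20 = -50.
T = -50/5 = -10 dBV.

-10 dBV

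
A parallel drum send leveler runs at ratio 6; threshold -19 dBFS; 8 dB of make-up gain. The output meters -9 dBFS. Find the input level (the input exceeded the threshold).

Before make-up, the level was -9 − 8 = -17 dBFS.
Post-compression overshoot = -17 − (-19) = 2 dB.
Before 6:1 compression the overshoot was 2 × 6 = 12 dB, so input = -19 + 12 = -7 dBFS.

-7 dBFS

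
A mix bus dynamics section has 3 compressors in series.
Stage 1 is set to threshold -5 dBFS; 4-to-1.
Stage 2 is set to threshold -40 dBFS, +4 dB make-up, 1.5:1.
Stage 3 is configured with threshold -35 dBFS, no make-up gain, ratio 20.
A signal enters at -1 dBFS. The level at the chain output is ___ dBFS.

-33.85 dBFS

Stage 1: -1 dBFS is 4 dB over -5 dBFS; at 4:1 that becomes 1 dB over, giving -4 dBFS.
Stage 2: 36 dB above -40 dBFS, reduced 1.5:1 to 24 dB above → -16 dBFS; +4 dB make-up → -12 dBFS.
Stage 3: -12 dBFS is 23 dB over -35 dBFS; at 20:1 that becomes 1.15 dB over, giving -33.85 dBFS.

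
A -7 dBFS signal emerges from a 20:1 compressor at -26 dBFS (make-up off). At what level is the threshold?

Let T be the threshold. Output overshoot = (input overshoot)/R, so -26 − T = (-7 − T)/20.
20·(-26 − T) = -7 − T → 19·T = -520 − (-7) = -513.
T = -513/19 = -27 dBFS.

-27 dBFS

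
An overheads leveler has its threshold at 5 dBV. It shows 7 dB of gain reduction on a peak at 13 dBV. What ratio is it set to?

Input overshoot = 13 − 5 = 8 dB.
Output overshoot = 8 − 7 = 1 dB.
Ratio = input overshoot / output overshoot = 8 / 1 = 8.

8:1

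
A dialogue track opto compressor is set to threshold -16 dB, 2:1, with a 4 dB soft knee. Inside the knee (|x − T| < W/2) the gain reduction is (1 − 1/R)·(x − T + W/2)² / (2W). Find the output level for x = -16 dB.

-16.25 dB

x − T + W/2 = -16 − (-16) + 2 = 2.
GR = (1 − 1/2) × 2² / 8 = 0.5 × 4 / 8 = 0.25 dB.
Output = -16 − 0.25 = -16.25 dB.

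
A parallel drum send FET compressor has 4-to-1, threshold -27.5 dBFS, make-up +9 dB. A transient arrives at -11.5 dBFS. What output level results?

Overshoot: -11.5 − (-27.5) = 16 dB.
At 4:1 the overshoot is divided by 4, leaving 4 dB above threshold.
Output = -27.5 + 4 = -23.5 dBFS; make-up adds 9 dB, giving -14.5 dBFS.

-14.5 dBFS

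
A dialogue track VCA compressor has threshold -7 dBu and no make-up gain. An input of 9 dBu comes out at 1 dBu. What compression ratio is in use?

2:1

Input overshoot = 9 − (-7) = 16 dB; output overshoot = 1 − (-7) = 8 dB.
Ratio = 16 / 8 = 2.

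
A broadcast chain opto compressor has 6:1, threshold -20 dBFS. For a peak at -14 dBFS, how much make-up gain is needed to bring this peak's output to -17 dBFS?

2 dB

Without make-up, output = threshold + overshoot/6 = -20 + 1 = -19 dBFS.
Gap to target: 2 dB.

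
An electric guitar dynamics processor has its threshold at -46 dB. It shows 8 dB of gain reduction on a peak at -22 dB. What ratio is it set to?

1.5:1

Input overshoot = -22 − (-46) = 24 dB.
Output overshoot = 24 − 8 = 16 dB.
Ratio = input overshoot / output overshoot = 24 / 16 = 1.5.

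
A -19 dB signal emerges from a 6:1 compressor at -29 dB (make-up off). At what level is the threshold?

-31 dB

Input is 12 dB above T (since output overshoot × R = input overshoot: (-29 − T)·6 = -19 − T gives T = -31 dB).
Check: -31 + (-19 − (-31))/6 = -31 + 2 = -29 dB. ✓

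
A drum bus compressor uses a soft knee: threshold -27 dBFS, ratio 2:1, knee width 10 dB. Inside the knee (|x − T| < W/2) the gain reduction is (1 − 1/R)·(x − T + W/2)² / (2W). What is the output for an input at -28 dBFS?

x − T + W/2 = -28 − (-27) + 5 = 4.
GR = (1 − 1/2) × 4² / 20 = 0.5 × 16 / 20 = 0.4 dB.
Output = -28 − 0.4 = -28.4 dBFS.

-28.4 dBFS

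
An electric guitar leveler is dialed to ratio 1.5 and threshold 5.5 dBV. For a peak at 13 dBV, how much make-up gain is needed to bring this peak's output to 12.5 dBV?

Without make-up, output = threshold + overshoot/1.5 = 5.5 + 5 = 10.5 dBV.
Gap to target: 2 dB.

2 dB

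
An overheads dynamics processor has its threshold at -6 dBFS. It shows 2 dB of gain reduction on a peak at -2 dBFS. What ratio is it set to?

Input overshoot = -2 − (-6) = 4 dB.
Output overshoot = 4 − 2 = 2 dB.
Ratio = input overshoot / output overshoot = 4 / 2 = 2.

2:1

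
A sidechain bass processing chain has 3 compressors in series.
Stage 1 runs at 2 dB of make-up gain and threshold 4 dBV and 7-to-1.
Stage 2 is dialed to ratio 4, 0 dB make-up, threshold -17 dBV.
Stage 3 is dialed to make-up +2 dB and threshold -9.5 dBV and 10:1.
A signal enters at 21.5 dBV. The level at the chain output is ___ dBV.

-8.625 dBV

Stage 1: 21.5 dBV is 17.5 dB over 4 dBV; at 7:1 that becomes 2.5 dB over, giving 6.5 dBV; +2 dB make-up → 8.5 dBV.
Stage 2: 25.5 dB above -17 dBV, reduced 4:1 to 6.375 dB above → -10.625 dBV.
Stage 3: -10.625 dBV is at or below the -9.5 dBV threshold — no compression; make-up brings it to -8.625 dBV.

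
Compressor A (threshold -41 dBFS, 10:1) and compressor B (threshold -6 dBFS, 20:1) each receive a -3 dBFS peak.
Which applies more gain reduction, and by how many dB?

A: overshoot 38 dB → output overshoot 3.8 dB → GR 34.2 dB.
B: overshoot 3 dB → output overshoot 0.15 dB → GR 2.85 dB.
A applies 31.35 dB more gain reduction.

A, by 31.35 dB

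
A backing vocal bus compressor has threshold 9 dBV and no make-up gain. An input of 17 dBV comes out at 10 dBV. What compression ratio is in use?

8:1

Input overshoot = 17 − 9 = 8 dB; output overshoot = 10 − 9 = 1 dB.
Ratio = 8 / 1 = 8.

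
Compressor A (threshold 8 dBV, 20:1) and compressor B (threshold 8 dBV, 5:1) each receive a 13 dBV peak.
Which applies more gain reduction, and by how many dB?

A, by 0.75 dB

A: overshoot 5 dB → output overshoot 0.25 dB → GR 4.75 dB.
B: overshoot 5 dB → output overshoot 1 dB → GR 4 dB.
Difference: 0.75 dB in favour of A.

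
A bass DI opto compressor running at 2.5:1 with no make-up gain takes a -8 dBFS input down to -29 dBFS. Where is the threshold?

Let T be the threshold. Output overshoot = (input overshoot)/R, so -29 − T = (-8 − T)/2.5.
2.5·(-29 − T) = -8 − T → 1.5·T = -72.5 − (-8) = -64.5.
T = -64.5/1.5 = -43 dBFS.

-43 dBFS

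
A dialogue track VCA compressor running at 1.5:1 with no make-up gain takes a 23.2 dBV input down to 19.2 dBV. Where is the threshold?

Gain reduction = 23.2 − 19.2 = 4 dB; output overshoot = GR / (R − 1) = 4 / 0.5 = 8 dB.
Threshold = output − output overshoot = 19.2 − 8 = 11.2 dBV.

11.2 dBV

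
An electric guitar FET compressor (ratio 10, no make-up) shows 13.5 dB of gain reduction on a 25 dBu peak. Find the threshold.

Input is 15 dB above T (since output overshoot × R = input overshoot: (11.5 − T)·10 = 25 − T gives T = 10 dBu).
Check: 10 + (25 − 10)/10 = 10 + 1.5 = 11.5 dBu. ✓

10 dBu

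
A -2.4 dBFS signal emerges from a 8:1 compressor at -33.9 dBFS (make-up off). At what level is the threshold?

Input is 36 dB above T (since output overshoot × R = input overshoot: (-33.9 − T)·8 = -2.4 − T gives T = -38.4 dBFS).
Check: -38.4 + (-2.4 − (-38.4))/8 = -38.4 + 4.5 = -33.9 dBFS. ✓

-38.4 dBFS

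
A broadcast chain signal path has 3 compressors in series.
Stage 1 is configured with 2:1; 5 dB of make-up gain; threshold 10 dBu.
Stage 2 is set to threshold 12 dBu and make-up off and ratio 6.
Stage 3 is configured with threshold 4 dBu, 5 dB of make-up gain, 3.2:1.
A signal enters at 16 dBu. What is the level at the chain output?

11.8125 dBu

Stage 1: overshoot 6 dB → 6/2 = 3 dB → 13 dBu; +5 dB make-up → 18 dBu.
Stage 2: overshoot 6 dB → 6/6 = 1 dB → 13 dBu.
Stage 3: overshoot 9 dB → 9/3.2 = 2.8125 dB → 6.8125 dBu; +5 dB make-up → 11.8125 dBu.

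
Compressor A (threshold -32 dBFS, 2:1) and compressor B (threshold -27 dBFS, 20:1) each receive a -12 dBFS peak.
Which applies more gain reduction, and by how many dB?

B, by 4.25 dB

A: GR = 20 − 20/2 = 10 dB.
B: GR = 15 − 15/20 = 14.25 dB.
B reduces 4.25 dB more.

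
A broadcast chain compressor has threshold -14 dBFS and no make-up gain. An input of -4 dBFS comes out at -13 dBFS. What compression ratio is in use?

10:1

Input overshoot = -4 − (-14) = 10 dB; output overshoot = -13 − (-14) = 1 dB.
Ratio = 10 / 1 = 10.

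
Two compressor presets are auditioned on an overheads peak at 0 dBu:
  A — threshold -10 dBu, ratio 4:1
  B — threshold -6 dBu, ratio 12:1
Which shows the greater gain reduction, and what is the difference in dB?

A, by 2 dB

A: overshoot 10 dB → output overshoot 2.5 dB → GR 7.5 dB.
B: overshoot 6 dB → output overshoot 0.5 dB → GR 5.5 dB.
A applies 2 dB more gain reduction.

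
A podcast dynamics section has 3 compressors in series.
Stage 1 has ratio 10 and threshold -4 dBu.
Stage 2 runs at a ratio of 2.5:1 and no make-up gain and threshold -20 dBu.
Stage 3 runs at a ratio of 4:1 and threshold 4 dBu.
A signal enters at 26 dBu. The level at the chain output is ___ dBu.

-12.4 dBu

Stage 1: 30 dB above -4 dBu, reduced 10:1 to 3 dB above → -1 dBu.
Stage 2: overshoot 19 dB → 19/2.5 = 7.6 dB → -12.4 dBu.
Stage 3: below threshold (-12.4 ≤ 4); passes unchanged; output -12.4 dBu.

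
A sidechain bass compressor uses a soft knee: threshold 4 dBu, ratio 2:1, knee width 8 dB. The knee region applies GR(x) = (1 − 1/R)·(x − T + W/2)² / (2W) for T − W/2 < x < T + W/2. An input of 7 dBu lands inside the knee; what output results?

5.46875 dBu

x − T + W/2 = 7 − 4 + 4 = 7.
GR = (1 − 1/2) × 7² / 16 = 0.5 × 49 / 16 = 1.53125 dB.
Output = 7 − 1.53125 = 5.46875 dBu.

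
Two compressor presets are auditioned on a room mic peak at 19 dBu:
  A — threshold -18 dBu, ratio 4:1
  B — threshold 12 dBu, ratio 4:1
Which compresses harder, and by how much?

A, by 22.5 dB

A: 37 dB over, compressed to 9.25 dB over, so 27.75 dB of GR.
B: 7 dB over, compressed to 1.75 dB over, so 5.25 dB of GR.
A applies 22.5 dB more gain reduction.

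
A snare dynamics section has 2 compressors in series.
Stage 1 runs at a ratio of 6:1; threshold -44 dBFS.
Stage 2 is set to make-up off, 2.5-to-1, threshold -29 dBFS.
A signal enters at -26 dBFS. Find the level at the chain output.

-41 dBFS

Stage 1: -26 dBFS is 18 dB over -44 dBFS; at 6:1 that becomes 3 dB over, giving -41 dBFS.
Stage 2: -41 dBFS ≤ -29 dBFS, so stage 2 doesn't engage; output -41 dBFS.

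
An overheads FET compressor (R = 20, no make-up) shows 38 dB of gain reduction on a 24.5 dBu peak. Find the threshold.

-15.5 dBu

Gain reduction = 24.5 − (-13.5) = 38 dB; output overshoot = GR / (R − 1) = 38 / 19 = 2 dB.
Threshold = output − output overshoot = -13.5 − 2 = -15.5 dBu.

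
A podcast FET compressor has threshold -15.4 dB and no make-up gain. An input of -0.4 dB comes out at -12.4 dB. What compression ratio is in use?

Input overshoot = -0.4 − (-15.4) = 15 dB; output overshoot = -12.4 − (-15.4) = 3 dB.
Ratio = 15 / 3 = 5.

5:1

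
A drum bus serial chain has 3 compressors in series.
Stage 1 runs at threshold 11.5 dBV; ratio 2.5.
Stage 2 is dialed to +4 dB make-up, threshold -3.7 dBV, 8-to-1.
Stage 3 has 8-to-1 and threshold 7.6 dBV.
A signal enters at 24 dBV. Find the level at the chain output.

2.825 dBV

Stage 1: 24 dBV is 12.5 dB over 11.5 dBV; at 2.5:1 that becomes 5 dB over, giving 16.5 dBV.
Stage 2: 20.2 dB above -3.7 dBV, reduced 8:1 to 2.525 dB above → -1.175 dBV; +4 dB make-up → 2.825 dBV.
Stage 3: 2.825 dBV ≤ 7.6 dBV, so stage 3 doesn't engage; output 2.825 dBV.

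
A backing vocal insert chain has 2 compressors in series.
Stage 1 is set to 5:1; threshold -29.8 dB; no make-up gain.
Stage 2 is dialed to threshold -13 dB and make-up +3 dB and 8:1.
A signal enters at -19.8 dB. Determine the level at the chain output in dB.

-24.8 dB

Stage 1: 10 dB above -29.8 dB, reduced 5:1 to 2 dB above → -27.8 dB.
Stage 2: -27.8 dB ≤ -13 dB, so stage 2 doesn't engage; make-up brings it to -24.8 dB.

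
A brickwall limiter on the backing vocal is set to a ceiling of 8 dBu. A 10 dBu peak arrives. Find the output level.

8 dBu

At ∞:1, everything above 8 dBu is held at the ceiling.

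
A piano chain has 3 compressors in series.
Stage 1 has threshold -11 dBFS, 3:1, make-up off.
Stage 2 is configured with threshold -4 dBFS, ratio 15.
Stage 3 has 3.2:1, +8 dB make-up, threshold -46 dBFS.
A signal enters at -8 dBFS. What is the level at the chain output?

-26.75 dBFS

Stage 1: overshoot 3 dB → 3/3 = 1 dB → -10 dBFS.
Stage 2: -10 dBFS ≤ -4 dBFS, so stage 2 doesn't engage; output -10 dBFS.
Stage 3: overshoot 36 dB → 36/3.2 = 11.25 dB → -34.75 dBFS; +8 dB make-up → -26.75 dBFS.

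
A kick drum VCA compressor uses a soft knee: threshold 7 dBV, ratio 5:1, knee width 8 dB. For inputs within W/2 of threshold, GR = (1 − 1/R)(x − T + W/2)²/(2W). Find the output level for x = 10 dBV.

x − T + W/2 = 10 − 7 + 4 = 7.
GR = (1 − 1/5) × 7² / 16 = 0.8 × 49 / 16 = 2.45 dB.
Output = 10 − 2.45 = 7.55 dBV.

7.55 dBV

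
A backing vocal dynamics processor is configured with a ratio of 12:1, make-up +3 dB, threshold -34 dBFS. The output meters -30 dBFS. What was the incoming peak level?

Stripping the +3 dB make-up gives -33 dBFS at the gain stage.
Post-compression overshoot = -33 − (-34) = 1 dB.
Before 12:1 compression the overshoot was 1 × 12 = 12 dB, so input = -34 + 12 = -22 dBFS.

-22 dBFS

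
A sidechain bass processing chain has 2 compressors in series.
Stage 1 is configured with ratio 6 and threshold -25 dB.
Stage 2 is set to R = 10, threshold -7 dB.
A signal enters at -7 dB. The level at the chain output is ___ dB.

Stage 1: -7 dB is 18 dB over -25 dB; at 6:1 that becomes 3 dB over, giving -22 dB.
Stage 2: below threshold (-22 ≤ -7); passes unchanged; output -22 dB.

-22 dB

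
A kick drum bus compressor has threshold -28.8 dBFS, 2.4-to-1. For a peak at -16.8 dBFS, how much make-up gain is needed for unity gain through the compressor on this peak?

Overshoot 12 dB → 12/2.4 = 5 dB after compression, so the compressed level is -28.8 + 5 = -23.8 dBFS.
Make-up = target − compressed = -16.8 − (-23.8) = 7 dB.

7 dB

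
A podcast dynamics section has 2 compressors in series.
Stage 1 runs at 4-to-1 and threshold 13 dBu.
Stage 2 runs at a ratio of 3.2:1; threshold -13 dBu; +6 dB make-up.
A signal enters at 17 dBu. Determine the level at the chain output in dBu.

Stage 1: 17 dBu is 4 dB over 13 dBu; at 4:1 that becomes 1 dB over, giving 14 dBu.
Stage 2: overshoot 27 dB → 27/3.2 = 8.4375 dB → -4.5625 dBu; +6 dB make-up → 1.4375 dBu.

1.4375 dBu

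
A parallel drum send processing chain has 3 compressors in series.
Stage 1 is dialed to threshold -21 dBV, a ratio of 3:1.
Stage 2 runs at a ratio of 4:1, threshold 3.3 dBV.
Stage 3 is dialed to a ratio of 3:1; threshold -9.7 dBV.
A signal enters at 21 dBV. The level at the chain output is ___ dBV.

Stage 1: 21 dBV is 42 dB over -21 dBV; at 3:1 that becomes 14 dB over, giving -7 dBV.
Stage 2: -7 dBV ≤ 3.3 dBV, so stage 2 doesn't engage; output -7 dBV.
Stage 3: -7 dBV is 2.7 dB over -9.7 dBV; at 3:1 that becomes 0.9 dB over, giving -8.8 dBV.

-8.8 dBV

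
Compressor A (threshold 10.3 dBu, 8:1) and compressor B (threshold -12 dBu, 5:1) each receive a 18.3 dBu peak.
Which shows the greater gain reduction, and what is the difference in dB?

B, by 17.24 dB

A: GR = 8 − 8/8 = 7 dB.
B: GR = 30.3 − 30.3/5 = 24.24 dB.
B reduces 17.24 dB more.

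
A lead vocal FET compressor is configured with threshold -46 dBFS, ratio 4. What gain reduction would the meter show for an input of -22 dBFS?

Overshoot = -22 − (-46) = 24 dB.
A 4:1 ratio leaves 6 dB of that excess.
Gain reduction = 24 − 6 = 18 dB.

18 dB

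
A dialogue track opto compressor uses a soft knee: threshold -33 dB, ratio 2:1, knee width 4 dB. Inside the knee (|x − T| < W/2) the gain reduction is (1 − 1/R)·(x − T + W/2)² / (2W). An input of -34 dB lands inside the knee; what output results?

x − T + W/2 = -34 − (-33) + 2 = 1.
GR = (1 − 1/2) × 1² / 8 = 0.5 × 1 / 8 = 0.0625 dB.
Output = -34 − 0.0625 = -34.0625 dB.

-34.0625 dB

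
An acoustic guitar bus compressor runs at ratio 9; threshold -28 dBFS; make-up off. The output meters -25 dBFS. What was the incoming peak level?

That's 3 dB above the -28 dBFS threshold.
Input overshoot = R × output overshoot = 27 dB → input = -28 + 27 = -1 dBFS.

-1 dBFS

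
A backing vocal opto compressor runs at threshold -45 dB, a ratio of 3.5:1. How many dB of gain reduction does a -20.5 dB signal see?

17.5 dB

The signal is 24.5 dB above threshold.
A 3.5:1 ratio leaves 7 dB of that excess.
So the signal is attenuated by 24.5 − 7 = 17.5 dB.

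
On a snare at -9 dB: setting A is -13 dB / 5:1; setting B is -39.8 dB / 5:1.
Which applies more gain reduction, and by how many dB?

A: 4 dB over, compressed to 0.8 dB over, so 3.2 dB of GR.
B: 30.8 dB over, compressed to 6.16 dB over, so 24.64 dB of GR.
B reduces 21.44 dB more.

B, by 21.44 dB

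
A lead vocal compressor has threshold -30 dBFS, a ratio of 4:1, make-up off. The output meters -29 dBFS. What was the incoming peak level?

That's 1 dB above the -30 dBFS threshold.
Before 4:1 compression the overshoot was 1 × 4 = 4 dB, so input = -30 + 4 = -26 dBFS.

-26 dBFS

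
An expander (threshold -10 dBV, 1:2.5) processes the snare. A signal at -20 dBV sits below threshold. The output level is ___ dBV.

Below threshold, a 1:2.5 expander applies gain = (2.5−1)×(T − x) of attenuation.
(2.5−1) × 10 = 15 dB, so output = -20 − 15 = -35 dBV.

-35 dBV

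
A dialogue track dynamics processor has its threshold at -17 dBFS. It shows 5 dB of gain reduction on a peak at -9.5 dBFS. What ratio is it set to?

3:1

Input overshoot = -9.5 − (-17) = 7.5 dB.
Output overshoot = 7.5 − 5 = 2.5 dB.
Ratio = input overshoot / output overshoot = 7.5 / 2.5 = 3.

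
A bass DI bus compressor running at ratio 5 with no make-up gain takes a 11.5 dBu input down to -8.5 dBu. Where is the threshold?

-13.5 dBu

Input is 25 dB above T (since output overshoot × R = input overshoot: (-8.5 − T)·5 = 11.5 − T gives T = -13.5 dBu).
Check: -13.5 + (11.5 − (-13.5))/5 = -13.5 + 5 = -8.5 dBu. ✓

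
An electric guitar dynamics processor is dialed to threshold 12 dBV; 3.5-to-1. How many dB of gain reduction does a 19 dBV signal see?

The signal is 7 dB above threshold.
A 3.5:1 ratio leaves 2 dB of that excess.
So the signal is attenuated by 7 − 2 = 5 dB.

5 dB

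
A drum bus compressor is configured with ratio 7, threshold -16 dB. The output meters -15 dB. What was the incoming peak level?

-9 dB

The compressed level sits -15 − (-16) = 1 dB over threshold.
Input overshoot = R × output overshoot = 7 dB → input = -16 + 7 = -9 dB.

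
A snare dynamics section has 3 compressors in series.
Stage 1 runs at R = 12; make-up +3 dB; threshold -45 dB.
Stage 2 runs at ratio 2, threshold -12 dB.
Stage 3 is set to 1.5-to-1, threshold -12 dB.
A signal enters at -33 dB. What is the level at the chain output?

-41 dB

Stage 1: overshoot 12 dB → 12/12 = 1 dB → -44 dB; +3 dB make-up → -41 dB.
Stage 2: -41 dB is at or below the -12 dB threshold — no compression; output -41 dB.
Stage 3: -41 dB is at or below the -12 dB threshold — no compression; output -41 dB.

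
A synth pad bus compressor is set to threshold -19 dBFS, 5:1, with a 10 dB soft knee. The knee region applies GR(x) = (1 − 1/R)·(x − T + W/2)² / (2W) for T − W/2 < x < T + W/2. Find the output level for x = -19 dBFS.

-20 dBFS

x − T + W/2 = -19 − (-19) + 5 = 5.
GR = (1 − 1/5) × 5² / 20 = 0.8 × 25 / 20 = 1 dB.
Output = -19 − 1 = -20 dBFS.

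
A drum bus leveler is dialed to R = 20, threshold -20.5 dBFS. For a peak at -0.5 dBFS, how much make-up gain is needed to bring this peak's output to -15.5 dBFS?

4 dB

The peak compresses to -20.5 + 20/20 = -19.5 dBFS.
To reach -15.5 dBFS requires -15.5 − (-19.5) = 4 dB of make-up.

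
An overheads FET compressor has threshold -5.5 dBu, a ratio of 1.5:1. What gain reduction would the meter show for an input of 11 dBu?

5.5 dB

The signal is 16.5 dB above threshold.
A 1.5:1 ratio leaves 11 dB of that excess.
So the signal is attenuated by 16.5 − 11 = 5.5 dB.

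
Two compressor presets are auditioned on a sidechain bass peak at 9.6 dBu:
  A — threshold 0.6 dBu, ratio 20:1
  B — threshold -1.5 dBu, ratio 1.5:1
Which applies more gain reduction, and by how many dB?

A: 9 dB over, compressed to 0.45 dB over, so 8.55 dB of GR.
B: 11.1 dB over, compressed to 7.4 dB over, so 3.7 dB of GR.
Difference: 4.85 dB in favour of A.

A, by 4.85 dB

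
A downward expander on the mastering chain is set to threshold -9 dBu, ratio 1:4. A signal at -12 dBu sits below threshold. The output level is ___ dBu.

-21 dBu

Below threshold, a 1:4 expander applies gain = (4−1)×(T − x) of attenuation.
(4−1) × 3 = 9 dB, so output = -12 − 9 = -21 dBu.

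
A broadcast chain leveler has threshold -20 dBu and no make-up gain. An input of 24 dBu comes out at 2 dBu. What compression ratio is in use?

2:1

Input overshoot = 24 − (-20) = 44 dB; output overshoot = 2 − (-20) = 22 dB.
Ratio = 44 / 22 = 2.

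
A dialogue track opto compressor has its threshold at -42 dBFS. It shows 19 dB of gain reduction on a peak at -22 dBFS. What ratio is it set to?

Input overshoot = -22 − (-42) = 20 dB.
Output overshoot = 20 − 19 = 1 dB.
Ratio = input overshoot / output overshoot = 20 / 1 = 20.

20:1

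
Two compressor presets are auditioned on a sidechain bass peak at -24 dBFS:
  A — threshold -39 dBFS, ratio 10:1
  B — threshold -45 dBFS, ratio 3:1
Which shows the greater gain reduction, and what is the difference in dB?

B, by 0.5 dB

A: GR = 15 − 15/10 = 13.5 dB.
B: GR = 21 − 21/3 = 14 dB.
Difference: 0.5 dB in favour of B.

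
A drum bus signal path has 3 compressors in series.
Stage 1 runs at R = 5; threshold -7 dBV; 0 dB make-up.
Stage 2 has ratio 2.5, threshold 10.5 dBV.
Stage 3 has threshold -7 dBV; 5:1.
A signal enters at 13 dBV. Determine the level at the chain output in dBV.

-6.2 dBV

Stage 1: 20 dB above -7 dBV, reduced 5:1 to 4 dB above → -3 dBV.
Stage 2: -3 dBV ≤ 10.5 dBV, so stage 2 doesn't engage; output -3 dBV.
Stage 3: -3 dBV is 4 dB over -7 dBV; at 5:1 that becomes 0.8 dB over, giving -6.2 dBV.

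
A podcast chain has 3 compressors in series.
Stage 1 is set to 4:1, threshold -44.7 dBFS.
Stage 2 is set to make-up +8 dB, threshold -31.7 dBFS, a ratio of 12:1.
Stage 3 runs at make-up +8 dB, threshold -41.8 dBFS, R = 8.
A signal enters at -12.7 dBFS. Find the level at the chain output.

Stage 1: -12.7 dBFS is 32 dB over -44.7 dBFS; at 4:1 that becomes 8 dB over, giving -36.7 dBFS.
Stage 2: below threshold (-36.7 ≤ -31.7); passes unchanged; make-up brings it to -28.7 dBFS.
Stage 3: -28.7 dBFS is 13.1 dB over -41.8 dBFS; at 8:1 that becomes 1.6375 dB over, giving -40.1625 dBFS; +8 dB make-up → -32.1625 dBFS.

-32.1625 dBFS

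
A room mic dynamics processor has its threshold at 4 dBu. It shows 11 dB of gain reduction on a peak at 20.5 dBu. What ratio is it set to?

Input overshoot = 20.5 − 4 = 16.5 dB.
Output overshoot = 16.5 − 11 = 5.5 dB.
Ratio = input overshoot / output overshoot = 16.5 / 5.5 = 3.

3:1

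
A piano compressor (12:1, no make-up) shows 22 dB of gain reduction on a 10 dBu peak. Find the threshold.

-14 dBu

Let T be the threshold. Output overshoot = (input overshoot)/R, so -12 − T = (10 − T)/12.
12·(-12 − T) = 10 − T → 11·T = -144 − 10 = -154.
T = -154/11 = -14 dBu.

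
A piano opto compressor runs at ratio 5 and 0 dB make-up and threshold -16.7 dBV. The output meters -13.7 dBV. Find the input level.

-1.7 dBV

That's 3 dB above the -16.7 dBV threshold.
Input overshoot = R × output overshoot = 15 dB → input = -16.7 + 15 = -1.7 dBV.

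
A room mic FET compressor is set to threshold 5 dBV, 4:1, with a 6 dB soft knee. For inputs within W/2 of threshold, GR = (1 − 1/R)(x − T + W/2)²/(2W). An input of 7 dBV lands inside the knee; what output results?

5.4375 dBV

x − T + W/2 = 7 − 5 + 3 = 5.
GR = (1 − 1/4) × 5² / 12 = 0.75 × 25 / 12 = 1.5625 dB.
Output = 7 − 1.5625 = 5.4375 dBV.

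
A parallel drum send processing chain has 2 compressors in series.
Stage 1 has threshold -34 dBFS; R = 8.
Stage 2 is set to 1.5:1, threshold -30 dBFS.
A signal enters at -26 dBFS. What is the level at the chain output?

Stage 1: -26 dBFS is 8 dB over -34 dBFS; at 8:1 that becomes 1 dB over, giving -33 dBFS.
Stage 2: -33 dBFS is at or below the -30 dBFS threshold — no compression; output -33 dBFS.

-33 dBFS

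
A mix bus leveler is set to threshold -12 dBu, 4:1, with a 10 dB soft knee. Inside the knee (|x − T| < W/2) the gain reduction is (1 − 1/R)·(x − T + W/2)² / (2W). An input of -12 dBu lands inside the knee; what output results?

x − T + W/2 = -12 − (-12) + 5 = 5.
GR = (1 − 1/4) × 5² / 20 = 0.75 × 25 / 20 = 0.9375 dB.
Output = -12 − 0.9375 = -12.9375 dBu.

-12.9375 dBu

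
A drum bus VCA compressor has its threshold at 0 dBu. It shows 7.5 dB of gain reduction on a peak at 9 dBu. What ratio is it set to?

Input overshoot = 9 − 0 = 9 dB.
Output overshoot = 9 − 7.5 = 1.5 dB.
Ratio = input overshoot / output overshoot = 9 / 1.5 = 6.

6:1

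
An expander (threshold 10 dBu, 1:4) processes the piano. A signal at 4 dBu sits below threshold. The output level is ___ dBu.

-14 dBu

Undershoot = 10 − 4 = 6 dB.
At 1:4, that expands to 24 dB under threshold.
Output = 10 − 24 = -14 dBu.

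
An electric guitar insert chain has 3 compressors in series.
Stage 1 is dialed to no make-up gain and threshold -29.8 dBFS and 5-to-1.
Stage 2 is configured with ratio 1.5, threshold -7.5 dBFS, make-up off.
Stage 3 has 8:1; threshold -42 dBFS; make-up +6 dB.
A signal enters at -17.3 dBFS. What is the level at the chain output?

Stage 1: overshoot 12.5 dB → 12.5/5 = 2.5 dB → -27.3 dBFS.
Stage 2: -27.3 dBFS is at or below the -7.5 dBFS threshold — no compression; output -27.3 dBFS.
Stage 3: overshoot 14.7 dB → 14.7/8 = 1.8375 dB → -40.1625 dBFS; +6 dB make-up → -34.1625 dBFS.

-34.1625 dBFS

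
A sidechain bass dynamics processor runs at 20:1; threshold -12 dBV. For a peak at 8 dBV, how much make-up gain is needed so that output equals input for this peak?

19 dB

Overshoot 20 dB → 20/20 = 1 dB after compression, so the compressed level is -12 + 1 = -11 dBV.
Make-up = target − compressed = 8 − (-11) = 19 dB.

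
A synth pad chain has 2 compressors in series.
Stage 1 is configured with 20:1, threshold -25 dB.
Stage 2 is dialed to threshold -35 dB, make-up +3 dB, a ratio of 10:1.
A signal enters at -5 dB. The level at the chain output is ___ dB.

-30.9 dB

Stage 1: 20 dB above -25 dB, reduced 20:1 to 1 dB above → -24 dB.
Stage 2: overshoot 11 dB → 11/10 = 1.1 dB → -33.9 dB; +3 dB make-up → -30.9 dB.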